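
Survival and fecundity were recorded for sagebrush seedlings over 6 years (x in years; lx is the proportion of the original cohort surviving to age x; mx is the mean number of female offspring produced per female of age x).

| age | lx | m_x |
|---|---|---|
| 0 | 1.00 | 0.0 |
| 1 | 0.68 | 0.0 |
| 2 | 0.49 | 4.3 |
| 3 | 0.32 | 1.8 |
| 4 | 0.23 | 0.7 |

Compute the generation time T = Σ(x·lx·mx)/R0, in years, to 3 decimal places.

2.316

lx·mx: 0, 0, 2.107, 0.576, 0.161 → R0 = 2.844
x·lx·mx: 0, 0, 4.214, 1.728, 0.644 → Σ = 6.586
T = 6.586 / 2.844 = 2.315752… → 2.316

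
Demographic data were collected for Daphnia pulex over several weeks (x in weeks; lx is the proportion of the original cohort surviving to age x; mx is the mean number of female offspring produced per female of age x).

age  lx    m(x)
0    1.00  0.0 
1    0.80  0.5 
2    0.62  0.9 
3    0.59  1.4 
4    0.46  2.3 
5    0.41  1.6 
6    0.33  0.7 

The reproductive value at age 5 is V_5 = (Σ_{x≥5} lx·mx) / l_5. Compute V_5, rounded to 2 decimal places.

lx·mx for x ≥ 5: 0.656, 0.231 → sum = 0.887
V_5 = 0.887 / l_5 = 0.887 / 0.41 = 2.163415… → 2.16

2.16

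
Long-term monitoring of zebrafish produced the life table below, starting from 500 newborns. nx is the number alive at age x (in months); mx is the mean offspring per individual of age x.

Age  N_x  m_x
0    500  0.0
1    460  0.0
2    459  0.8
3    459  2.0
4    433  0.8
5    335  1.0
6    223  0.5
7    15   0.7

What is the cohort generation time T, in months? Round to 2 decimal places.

lx = nx/n0 = nx/500: 1, 0.92, 0.918, 0.918, 0.866, 0.67, 0.446, 0.03
lx·mx: 0, 0, 0.7344, 1.836, 0.6928, 0.67, 0.223, 0.021 → R0 = 4.1772
x·lx·mx: 0, 0, 1.4688, 5.508, 2.7712, 3.35, 1.338, 0.147 → Σ = 14.583
T = 14.583 / 4.1772 = 3.491095… → 3.49

3.49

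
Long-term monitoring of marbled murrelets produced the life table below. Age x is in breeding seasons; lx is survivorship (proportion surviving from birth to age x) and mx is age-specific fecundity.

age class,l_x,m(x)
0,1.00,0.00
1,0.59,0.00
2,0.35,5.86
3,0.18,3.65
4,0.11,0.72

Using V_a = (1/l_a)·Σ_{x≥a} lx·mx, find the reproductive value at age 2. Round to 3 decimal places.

7.963

lx·mx for x ≥ 2: 2.051, 0.657, 0.0792 → sum = 2.7872
V_2 = 2.7872 / l_2 = 2.7872 / 0.35 = 7.963429… → 7.963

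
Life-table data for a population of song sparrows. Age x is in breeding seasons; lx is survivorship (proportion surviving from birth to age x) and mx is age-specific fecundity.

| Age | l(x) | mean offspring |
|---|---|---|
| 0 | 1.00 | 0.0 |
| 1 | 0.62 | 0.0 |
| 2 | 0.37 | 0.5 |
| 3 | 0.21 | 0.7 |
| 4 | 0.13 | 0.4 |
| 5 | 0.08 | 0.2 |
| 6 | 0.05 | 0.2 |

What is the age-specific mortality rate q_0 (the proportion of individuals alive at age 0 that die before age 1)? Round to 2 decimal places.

0.38

q_0 = (l_0 − l_1) / l_0 = (1 − 0.62) / 1
     = 0.38 / 1 = 0.38 → 0.38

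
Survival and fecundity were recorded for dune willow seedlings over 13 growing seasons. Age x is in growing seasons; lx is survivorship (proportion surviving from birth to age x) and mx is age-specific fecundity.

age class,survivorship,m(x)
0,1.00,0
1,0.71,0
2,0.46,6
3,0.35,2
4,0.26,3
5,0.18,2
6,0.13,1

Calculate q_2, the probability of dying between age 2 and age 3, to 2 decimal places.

q_2 = (l_2 − l_3) / l_2 = (0.46 − 0.35) / 0.46
     = 0.11 / 0.46 = 0.23913… → 0.24

0.24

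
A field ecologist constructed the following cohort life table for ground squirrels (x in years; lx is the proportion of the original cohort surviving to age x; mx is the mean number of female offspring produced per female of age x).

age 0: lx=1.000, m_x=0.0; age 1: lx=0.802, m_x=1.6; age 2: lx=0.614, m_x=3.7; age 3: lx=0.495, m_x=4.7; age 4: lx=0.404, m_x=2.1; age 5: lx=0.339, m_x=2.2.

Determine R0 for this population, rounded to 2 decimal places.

7.48

lx·mx by age: 0, 1.2832, 2.2718, 2.3265, 0.8484, 0.7458
R0 = Σ lx·mx = 7.4757 → 7.48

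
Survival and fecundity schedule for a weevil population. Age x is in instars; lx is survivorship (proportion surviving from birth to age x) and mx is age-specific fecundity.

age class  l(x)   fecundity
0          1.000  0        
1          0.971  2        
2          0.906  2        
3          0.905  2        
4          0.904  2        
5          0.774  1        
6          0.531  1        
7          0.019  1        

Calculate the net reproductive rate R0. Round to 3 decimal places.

8.696

lx·mx by age: 0, 1.942, 1.812, 1.81, 1.808, 0.774, 0.531, 0.019
R0 = Σ lx·mx = 8.696 → 8.696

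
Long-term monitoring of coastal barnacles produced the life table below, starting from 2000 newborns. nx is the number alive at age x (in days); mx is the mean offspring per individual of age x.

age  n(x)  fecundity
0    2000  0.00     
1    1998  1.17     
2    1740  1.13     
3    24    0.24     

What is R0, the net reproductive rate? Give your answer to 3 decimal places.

lx = nx/n0 = nx/2000: 1, 0.999, 0.87, 0.012
lx·mx by age: 0, 1.16883, 0.9831, 0.00288
R0 = Σ lx·mx = 2.15481 → 2.155

2.155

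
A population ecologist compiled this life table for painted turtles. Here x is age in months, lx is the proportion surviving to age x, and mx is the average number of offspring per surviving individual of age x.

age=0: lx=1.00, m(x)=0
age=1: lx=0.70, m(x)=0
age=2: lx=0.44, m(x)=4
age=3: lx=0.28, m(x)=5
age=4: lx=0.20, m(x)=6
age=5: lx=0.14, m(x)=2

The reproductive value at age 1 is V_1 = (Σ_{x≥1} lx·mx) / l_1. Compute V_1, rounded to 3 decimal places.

lx·mx for x ≥ 1: 0, 1.76, 1.4, 1.2, 0.28 → sum = 4.64
V_1 = 4.64 / l_1 = 4.64 / 0.7 = 6.628571… → 6.629

6.629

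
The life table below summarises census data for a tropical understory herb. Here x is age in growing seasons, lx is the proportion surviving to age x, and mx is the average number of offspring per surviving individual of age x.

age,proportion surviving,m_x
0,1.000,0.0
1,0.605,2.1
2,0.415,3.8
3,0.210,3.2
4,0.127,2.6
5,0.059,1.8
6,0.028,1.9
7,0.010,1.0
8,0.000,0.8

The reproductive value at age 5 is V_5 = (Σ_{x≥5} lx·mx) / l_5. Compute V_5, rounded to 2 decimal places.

lx·mx for x ≥ 5: 0.1062, 0.0532, 0.01, 0 → sum = 0.1694
V_5 = 0.1694 / l_5 = 0.1694 / 0.059 = 2.871186… → 2.87

2.87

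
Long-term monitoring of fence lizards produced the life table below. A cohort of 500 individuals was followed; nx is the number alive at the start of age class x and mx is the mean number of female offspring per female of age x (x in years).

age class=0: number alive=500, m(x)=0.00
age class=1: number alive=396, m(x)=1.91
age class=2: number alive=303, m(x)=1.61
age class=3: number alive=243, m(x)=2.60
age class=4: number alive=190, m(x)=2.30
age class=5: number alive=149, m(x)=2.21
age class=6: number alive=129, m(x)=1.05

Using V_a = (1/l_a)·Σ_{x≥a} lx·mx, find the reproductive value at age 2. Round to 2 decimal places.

6.67

lx = nx/n0 = nx/500: 1, 0.792, 0.606, 0.486, 0.38, 0.298, 0.258
lx·mx for x ≥ 2: 0.97566, 1.2636, 0.874, 0.65858, 0.2709 → sum = 4.04274
V_2 = 4.04274 / l_2 = 4.04274 / 0.606 = 6.671188… → 6.67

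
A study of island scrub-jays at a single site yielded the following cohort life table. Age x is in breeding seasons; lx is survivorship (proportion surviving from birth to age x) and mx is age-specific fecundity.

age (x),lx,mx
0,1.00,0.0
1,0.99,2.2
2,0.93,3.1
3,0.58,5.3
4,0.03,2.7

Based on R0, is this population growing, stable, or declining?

R0 = Σ lx·mx = 0 + 2.178 + 2.883 + 3.074 + 0.081 = 8.216
R0 > 1, so the population is growing.

growing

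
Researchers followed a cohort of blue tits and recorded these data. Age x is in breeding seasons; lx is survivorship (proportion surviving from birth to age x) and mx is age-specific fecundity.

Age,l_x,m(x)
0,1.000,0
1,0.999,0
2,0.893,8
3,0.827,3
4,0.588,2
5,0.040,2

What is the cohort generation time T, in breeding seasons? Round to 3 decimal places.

2.466

lx·mx: 0, 0, 7.144, 2.481, 1.176, 0.08 → R0 = 10.881
x·lx·mx: 0, 0, 14.288, 7.443, 4.704, 0.4 → Σ = 26.835
T = 26.835 / 10.881 = 2.466226… → 2.466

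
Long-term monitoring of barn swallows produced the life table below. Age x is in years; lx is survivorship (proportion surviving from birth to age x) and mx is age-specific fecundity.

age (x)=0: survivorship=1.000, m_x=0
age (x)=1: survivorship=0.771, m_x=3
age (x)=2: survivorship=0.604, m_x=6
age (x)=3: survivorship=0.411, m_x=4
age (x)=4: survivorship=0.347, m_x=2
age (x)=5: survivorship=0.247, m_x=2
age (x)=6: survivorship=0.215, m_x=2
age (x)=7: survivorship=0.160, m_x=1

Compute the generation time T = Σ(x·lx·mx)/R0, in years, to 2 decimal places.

lx·mx: 0, 2.313, 3.624, 1.644, 0.694, 0.494, 0.43, 0.16 → R0 = 9.359
x·lx·mx: 0, 2.313, 7.248, 4.932, 2.776, 2.47, 2.58, 1.12 → Σ = 23.439
T = 23.439 / 9.359 = 2.504434… → 2.50

2.50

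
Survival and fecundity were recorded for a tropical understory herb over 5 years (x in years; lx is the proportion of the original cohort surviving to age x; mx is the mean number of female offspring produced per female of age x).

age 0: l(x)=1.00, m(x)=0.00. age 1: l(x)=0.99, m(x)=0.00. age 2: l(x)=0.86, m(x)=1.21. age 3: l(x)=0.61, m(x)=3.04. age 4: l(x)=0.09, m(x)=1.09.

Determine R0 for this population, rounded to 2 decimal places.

2.99

lx·mx by age: 0, 0, 1.0406, 1.8544, 0.0981
R0 = Σ lx·mx = 2.9931 → 2.99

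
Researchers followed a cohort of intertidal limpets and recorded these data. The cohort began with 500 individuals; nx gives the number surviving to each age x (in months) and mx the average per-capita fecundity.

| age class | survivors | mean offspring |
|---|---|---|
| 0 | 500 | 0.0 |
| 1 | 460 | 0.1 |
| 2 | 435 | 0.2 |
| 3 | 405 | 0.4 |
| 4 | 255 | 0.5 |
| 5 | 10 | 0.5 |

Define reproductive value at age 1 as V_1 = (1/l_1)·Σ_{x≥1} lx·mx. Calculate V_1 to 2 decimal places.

0.93

lx = nx/n0 = nx/500: 1, 0.92, 0.87, 0.81, 0.51, 0.02
lx·mx for x ≥ 1: 0.092, 0.174, 0.324, 0.255, 0.01 → sum = 0.855
V_1 = 0.855 / l_1 = 0.855 / 0.92 = 0.929348… → 0.93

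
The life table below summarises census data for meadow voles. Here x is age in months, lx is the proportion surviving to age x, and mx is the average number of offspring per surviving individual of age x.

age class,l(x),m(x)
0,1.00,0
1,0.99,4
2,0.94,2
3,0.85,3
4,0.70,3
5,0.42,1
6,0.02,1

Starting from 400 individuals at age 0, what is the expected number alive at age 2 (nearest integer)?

376

Expected survivors = N0 · l_2 = 400 × 0.94 = 376 → 376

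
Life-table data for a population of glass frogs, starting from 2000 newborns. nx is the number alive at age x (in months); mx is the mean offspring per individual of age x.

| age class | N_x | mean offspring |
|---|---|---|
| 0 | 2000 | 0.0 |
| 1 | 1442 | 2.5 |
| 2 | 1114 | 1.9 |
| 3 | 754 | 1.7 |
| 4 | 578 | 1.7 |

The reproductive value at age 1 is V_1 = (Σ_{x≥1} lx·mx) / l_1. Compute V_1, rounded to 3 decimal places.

lx = nx/n0 = nx/2000: 1, 0.721, 0.557, 0.377, 0.289
lx·mx for x ≥ 1: 1.8025, 1.0583, 0.6409, 0.4913 → sum = 3.993
V_1 = 3.993 / l_1 = 3.993 / 0.721 = 5.538141… → 5.538

5.538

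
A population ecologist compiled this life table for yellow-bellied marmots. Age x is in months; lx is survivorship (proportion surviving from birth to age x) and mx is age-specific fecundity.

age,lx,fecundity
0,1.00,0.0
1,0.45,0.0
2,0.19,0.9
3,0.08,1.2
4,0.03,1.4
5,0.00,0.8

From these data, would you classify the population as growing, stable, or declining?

declining

R0 = Σ lx·mx = 0 + 0 + 0.171 + 0.096 + 0.042 + 0 = 0.309
R0 < 1, so the population is declining.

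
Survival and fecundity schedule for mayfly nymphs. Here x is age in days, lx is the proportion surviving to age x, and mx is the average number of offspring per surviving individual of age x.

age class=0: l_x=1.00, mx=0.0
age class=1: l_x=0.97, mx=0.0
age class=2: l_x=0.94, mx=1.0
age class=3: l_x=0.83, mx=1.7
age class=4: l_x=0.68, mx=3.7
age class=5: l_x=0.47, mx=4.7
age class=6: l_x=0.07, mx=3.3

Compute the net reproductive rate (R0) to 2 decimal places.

lx·mx by age: 0, 0, 0.94, 1.411, 2.516, 2.209, 0.231
R0 = Σ lx·mx = 7.307 → 7.31

7.31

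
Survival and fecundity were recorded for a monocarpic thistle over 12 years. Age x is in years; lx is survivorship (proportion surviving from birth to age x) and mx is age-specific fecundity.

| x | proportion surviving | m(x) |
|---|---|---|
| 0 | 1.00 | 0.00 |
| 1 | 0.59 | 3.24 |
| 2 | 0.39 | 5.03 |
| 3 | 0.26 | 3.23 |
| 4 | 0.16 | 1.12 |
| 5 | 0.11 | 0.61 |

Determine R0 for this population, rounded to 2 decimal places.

lx·mx by age: 0, 1.9116, 1.9617, 0.8398, 0.1792, 0.0671
R0 = Σ lx·mx = 4.9594 → 4.96

4.96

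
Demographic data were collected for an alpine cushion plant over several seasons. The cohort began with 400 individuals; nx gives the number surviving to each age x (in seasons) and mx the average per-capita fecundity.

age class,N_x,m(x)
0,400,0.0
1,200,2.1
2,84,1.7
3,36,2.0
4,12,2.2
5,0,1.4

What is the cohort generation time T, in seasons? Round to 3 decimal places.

1.554

lx = nx/n0 = nx/400: 1, 0.5, 0.21, 0.09, 0.03, 0
lx·mx: 0, 1.05, 0.357, 0.18, 0.066, 0 → R0 = 1.653
x·lx·mx: 0, 1.05, 0.714, 0.54, 0.264, 0 → Σ = 2.568
T = 2.568 / 1.653 = 1.553539… → 1.554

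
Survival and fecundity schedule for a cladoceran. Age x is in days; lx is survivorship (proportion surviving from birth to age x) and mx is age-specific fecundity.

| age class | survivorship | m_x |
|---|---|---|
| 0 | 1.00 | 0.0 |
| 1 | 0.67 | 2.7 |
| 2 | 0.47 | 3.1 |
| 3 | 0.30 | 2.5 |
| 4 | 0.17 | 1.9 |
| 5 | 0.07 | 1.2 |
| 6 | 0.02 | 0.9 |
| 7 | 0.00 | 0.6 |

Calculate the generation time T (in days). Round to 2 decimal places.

lx·mx: 0, 1.809, 1.457, 0.75, 0.323, 0.084, 0.018, 0 → R0 = 4.441
x·lx·mx: 0, 1.809, 2.914, 2.25, 1.292, 0.42, 0.108, 0 → Σ = 8.793
T = 8.793 / 4.441 = 1.979959… → 1.98

1.98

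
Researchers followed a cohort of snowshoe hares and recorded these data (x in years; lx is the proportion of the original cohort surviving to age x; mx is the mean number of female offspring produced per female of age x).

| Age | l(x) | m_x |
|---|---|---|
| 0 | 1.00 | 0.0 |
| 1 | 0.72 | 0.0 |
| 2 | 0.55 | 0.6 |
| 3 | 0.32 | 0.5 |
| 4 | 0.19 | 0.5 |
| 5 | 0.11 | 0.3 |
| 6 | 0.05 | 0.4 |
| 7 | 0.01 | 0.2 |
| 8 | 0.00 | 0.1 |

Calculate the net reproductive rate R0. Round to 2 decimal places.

lx·mx by age: 0, 0, 0.33, 0.16, 0.095, 0.033, 0.02, 0.002, 0
R0 = Σ lx·mx = 0.64 → 0.64

0.64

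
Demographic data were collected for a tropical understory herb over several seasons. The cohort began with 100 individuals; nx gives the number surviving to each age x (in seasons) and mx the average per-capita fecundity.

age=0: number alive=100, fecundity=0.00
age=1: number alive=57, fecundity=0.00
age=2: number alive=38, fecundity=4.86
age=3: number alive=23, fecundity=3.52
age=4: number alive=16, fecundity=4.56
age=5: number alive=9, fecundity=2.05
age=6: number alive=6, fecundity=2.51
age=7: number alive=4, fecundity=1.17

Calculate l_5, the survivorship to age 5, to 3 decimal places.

0.090

l_5 = n_5/n_0 = 9/100 = 0.09 → 0.090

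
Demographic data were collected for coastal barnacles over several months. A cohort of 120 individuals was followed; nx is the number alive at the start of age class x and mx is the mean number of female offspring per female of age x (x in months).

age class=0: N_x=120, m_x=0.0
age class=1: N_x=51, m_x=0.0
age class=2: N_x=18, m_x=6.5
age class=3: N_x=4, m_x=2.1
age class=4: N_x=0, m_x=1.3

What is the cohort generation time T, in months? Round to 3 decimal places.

lx = nx/n0 = nx/120: 1, 0.425, 0.15, 0.03333…, 0
lx·mx: 0, 0, 0.975, 0.07…, 0 → R0 = 1.045…
x·lx·mx: 0, 0, 1.95, 0.21…, 0 → Σ = 2.16…
T = 2.16… / 1.045… = 2.066986… → 2.067

2.067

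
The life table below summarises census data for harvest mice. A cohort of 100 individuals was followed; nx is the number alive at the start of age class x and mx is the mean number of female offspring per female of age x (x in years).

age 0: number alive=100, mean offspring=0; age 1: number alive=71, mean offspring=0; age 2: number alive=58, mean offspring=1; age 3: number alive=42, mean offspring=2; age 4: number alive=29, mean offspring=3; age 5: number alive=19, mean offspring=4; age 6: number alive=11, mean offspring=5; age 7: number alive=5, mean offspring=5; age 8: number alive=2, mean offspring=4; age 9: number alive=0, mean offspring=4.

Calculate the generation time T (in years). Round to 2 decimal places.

lx = nx/n0 = nx/100: 1, 0.71, 0.58, 0.42, 0.29, 0.19, 0.11, 0.05, 0.02, 0
lx·mx: 0, 0, 0.58, 0.84, 0.87, 0.76, 0.55, 0.25, 0.08, 0 → R0 = 3.93
x·lx·mx: 0, 0, 1.16, 2.52, 3.48, 3.8, 3.3, 1.75, 0.64, 0 → Σ = 16.65
T = 16.65 / 3.93 = 4.236641… → 4.24

4.24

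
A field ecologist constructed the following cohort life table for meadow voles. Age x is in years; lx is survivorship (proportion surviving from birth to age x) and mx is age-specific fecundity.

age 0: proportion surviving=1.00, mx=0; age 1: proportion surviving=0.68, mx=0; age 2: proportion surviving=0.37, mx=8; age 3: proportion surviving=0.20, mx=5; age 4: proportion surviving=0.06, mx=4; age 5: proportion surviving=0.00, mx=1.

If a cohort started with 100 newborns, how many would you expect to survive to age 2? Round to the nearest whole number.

Expected survivors = N0 · l_2 = 100 × 0.37 = 37 → 37

37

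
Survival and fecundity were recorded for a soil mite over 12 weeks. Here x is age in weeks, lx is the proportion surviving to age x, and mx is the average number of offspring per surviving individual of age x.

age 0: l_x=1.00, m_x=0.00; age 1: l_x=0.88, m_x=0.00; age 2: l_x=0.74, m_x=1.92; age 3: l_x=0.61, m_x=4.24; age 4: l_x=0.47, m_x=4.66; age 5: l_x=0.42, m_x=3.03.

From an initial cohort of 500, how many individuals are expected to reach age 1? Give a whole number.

440

Expected survivors = N0 · l_1 = 500 × 0.88 = 440 → 440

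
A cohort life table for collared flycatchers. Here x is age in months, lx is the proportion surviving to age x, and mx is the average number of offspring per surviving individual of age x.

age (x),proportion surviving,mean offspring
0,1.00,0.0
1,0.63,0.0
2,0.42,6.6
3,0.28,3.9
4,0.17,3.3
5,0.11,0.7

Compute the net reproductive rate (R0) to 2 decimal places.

lx·mx by age: 0, 0, 2.772, 1.092, 0.561, 0.077
R0 = Σ lx·mx = 4.502 → 4.50

4.50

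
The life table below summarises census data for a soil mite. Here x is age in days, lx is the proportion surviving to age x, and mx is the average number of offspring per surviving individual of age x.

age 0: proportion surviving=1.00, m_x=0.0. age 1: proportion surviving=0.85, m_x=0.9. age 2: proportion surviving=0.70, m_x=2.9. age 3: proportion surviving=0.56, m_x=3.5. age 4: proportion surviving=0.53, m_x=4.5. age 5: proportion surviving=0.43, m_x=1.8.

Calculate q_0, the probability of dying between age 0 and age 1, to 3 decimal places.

0.150

q_0 = (l_0 − l_1) / l_0 = (1 − 0.85) / 1
     = 0.15 / 1 = 0.15 → 0.150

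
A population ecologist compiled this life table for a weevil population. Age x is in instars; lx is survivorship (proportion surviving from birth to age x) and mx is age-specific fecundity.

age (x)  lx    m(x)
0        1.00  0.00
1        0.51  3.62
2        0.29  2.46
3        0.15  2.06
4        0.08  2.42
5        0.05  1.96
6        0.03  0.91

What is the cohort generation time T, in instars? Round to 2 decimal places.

1.77

lx·mx: 0, 1.8462, 0.7134, 0.309, 0.1936, 0.098, 0.0273 → R0 = 3.1875
x·lx·mx: 0, 1.8462, 1.4268, 0.927, 0.7744, 0.49, 0.1638 → Σ = 5.6282
T = 5.6282 / 3.1875 = 1.76571… → 1.77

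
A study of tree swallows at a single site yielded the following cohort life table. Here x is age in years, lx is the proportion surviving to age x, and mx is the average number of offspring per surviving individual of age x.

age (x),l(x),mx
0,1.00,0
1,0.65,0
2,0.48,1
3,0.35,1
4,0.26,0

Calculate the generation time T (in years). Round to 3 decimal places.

2.422

lx·mx: 0, 0, 0.48, 0.35, 0 → R0 = 0.83
x·lx·mx: 0, 0, 0.96, 1.05, 0 → Σ = 2.01
T = 2.01 / 0.83 = 2.421687… → 2.422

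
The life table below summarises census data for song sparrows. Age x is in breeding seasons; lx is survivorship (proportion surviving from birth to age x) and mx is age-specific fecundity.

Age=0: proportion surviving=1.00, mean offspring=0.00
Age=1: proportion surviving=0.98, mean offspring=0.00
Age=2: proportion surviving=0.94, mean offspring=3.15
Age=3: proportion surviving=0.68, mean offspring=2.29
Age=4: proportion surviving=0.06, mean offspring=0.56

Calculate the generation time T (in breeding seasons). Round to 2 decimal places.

lx·mx: 0, 0, 2.961, 1.5572, 0.0336 → R0 = 4.5518
x·lx·mx: 0, 0, 5.922, 4.6716, 0.1344 → Σ = 10.728
T = 10.728 / 4.5518 = 2.35687… → 2.36

2.36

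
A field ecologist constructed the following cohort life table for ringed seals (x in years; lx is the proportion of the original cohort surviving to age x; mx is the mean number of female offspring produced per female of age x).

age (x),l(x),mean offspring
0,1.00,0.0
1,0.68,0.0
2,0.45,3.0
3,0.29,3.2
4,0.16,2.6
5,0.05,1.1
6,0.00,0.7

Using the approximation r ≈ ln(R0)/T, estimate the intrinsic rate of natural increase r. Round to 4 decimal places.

0.3745

R0 = Σ lx·mx = 0 + 0 + 1.35 + 0.928 + 0.416 + 0.055 + 0 = 2.749
Σ x·lx·mx = 7.423; T = 7.423/2.749 = 2.70025…
r ≈ ln(R0)/T = ln(2.749)/2.70025… = 0.374497… → 0.3745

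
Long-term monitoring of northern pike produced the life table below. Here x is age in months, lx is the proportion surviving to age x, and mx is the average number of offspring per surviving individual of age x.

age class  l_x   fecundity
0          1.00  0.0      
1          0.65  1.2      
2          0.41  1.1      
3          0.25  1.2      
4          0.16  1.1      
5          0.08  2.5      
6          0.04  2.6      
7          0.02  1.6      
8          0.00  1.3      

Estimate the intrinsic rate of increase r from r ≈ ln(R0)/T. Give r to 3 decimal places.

R0 = Σ lx·mx = 0 + 0.78 + 0.451 + 0.3 + 0.176 + 0.2 + 0.104 + 0.032 + 0 = 2.043
Σ x·lx·mx = 5.134; T = 5.134/2.043 = 2.51297…
r ≈ ln(R0)/T = ln(2.043)/2.51297… = 0.28429… → 0.284

0.284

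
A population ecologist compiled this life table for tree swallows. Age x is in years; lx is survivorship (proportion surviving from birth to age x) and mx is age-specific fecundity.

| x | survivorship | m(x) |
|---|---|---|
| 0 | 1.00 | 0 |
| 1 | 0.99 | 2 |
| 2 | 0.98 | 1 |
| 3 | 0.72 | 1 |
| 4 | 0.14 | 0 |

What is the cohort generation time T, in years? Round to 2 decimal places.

1.66

lx·mx: 0, 1.98, 0.98, 0.72, 0 → R0 = 3.68
x·lx·mx: 0, 1.98, 1.96, 2.16, 0 → Σ = 6.1
T = 6.1 / 3.68 = 1.657609… → 1.66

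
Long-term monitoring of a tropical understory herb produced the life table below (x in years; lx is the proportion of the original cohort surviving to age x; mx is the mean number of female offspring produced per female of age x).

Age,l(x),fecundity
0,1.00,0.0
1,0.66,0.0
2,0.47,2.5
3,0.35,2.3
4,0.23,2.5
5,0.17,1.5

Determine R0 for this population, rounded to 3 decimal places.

2.810

lx·mx by age: 0, 0, 1.175, 0.805, 0.575, 0.255
R0 = Σ lx·mx = 2.81 → 2.810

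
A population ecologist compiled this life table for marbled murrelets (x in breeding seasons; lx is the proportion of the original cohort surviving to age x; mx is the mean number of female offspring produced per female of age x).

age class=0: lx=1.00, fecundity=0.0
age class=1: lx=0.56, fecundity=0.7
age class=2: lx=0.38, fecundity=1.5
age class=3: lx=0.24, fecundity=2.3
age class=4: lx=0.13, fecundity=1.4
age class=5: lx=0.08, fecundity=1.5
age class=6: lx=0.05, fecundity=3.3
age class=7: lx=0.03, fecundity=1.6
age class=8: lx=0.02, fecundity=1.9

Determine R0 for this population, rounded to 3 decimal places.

lx·mx by age: 0, 0.392, 0.57, 0.552, 0.182, 0.12, 0.165, 0.048, 0.038
R0 = Σ lx·mx = 2.067 → 2.067

2.067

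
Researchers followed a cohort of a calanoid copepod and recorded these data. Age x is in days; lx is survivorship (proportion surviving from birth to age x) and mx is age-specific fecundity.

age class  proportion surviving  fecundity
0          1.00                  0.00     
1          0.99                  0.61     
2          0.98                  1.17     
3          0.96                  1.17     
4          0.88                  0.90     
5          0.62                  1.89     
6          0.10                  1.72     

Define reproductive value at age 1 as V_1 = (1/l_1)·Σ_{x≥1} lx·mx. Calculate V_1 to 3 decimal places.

5.060

lx·mx for x ≥ 1: 0.6039, 1.1466, 1.1232, 0.792, 1.1718, 0.172 → sum = 5.0095
V_1 = 5.0095 / l_1 = 5.0095 / 0.99 = 5.060101… → 5.060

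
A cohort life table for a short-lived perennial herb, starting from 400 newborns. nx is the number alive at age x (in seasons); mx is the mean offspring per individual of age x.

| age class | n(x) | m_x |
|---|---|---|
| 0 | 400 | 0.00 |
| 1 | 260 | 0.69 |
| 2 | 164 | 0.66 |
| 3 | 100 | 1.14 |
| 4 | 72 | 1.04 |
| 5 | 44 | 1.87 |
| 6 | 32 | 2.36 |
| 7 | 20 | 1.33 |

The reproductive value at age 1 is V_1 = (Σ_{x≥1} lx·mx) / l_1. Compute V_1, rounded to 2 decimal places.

2.54

lx = nx/n0 = nx/400: 1, 0.65, 0.41, 0.25, 0.18, 0.11, 0.08, 0.05
lx·mx for x ≥ 1: 0.4485, 0.2706, 0.285, 0.1872, 0.2057, 0.1888, 0.0665 → sum = 1.6523
V_1 = 1.6523 / l_1 = 1.6523 / 0.65 = 2.542 → 2.54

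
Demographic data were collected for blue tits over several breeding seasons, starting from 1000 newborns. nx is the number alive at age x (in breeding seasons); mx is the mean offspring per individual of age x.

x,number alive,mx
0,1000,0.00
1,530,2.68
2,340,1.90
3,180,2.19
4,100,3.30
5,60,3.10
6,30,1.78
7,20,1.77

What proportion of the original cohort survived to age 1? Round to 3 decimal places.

l_1 = n_1/n_0 = 530/1000 = 0.53 → 0.530

0.530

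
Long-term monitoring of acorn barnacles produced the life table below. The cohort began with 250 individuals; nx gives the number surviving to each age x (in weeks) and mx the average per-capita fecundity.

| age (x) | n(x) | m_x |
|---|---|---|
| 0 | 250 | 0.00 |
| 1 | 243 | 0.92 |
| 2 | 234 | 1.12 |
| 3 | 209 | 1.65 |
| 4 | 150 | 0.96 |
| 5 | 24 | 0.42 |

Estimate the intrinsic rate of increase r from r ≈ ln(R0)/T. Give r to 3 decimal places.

lx = nx/n0 = nx/250: 1, 0.972, 0.936, 0.836, 0.6, 0.096
R0 = Σ lx·mx = 0 + 0.89424 + 1.04832 + 1.3794 + 0.576 + 0.04032 = 3.93828
Σ x·lx·mx = 9.63468; T = 9.63468/3.93828 = 2.44642…
r ≈ ln(R0)/T = ln(3.93828)/2.44642… = 0.56031… → 0.560

0.560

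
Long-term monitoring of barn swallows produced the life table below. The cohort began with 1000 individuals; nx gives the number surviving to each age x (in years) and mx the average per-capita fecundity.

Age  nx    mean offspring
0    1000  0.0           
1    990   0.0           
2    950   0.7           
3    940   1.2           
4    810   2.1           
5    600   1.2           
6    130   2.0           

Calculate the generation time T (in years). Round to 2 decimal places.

lx = nx/n0 = nx/1000: 1, 0.99, 0.95, 0.94, 0.81, 0.6, 0.13
lx·mx: 0, 0, 0.665, 1.128, 1.701, 0.72, 0.26 → R0 = 4.474
x·lx·mx: 0, 0, 1.33, 3.384, 6.804, 3.6, 1.56 → Σ = 16.678
T = 16.678 / 4.474 = 3.72776… → 3.73

3.73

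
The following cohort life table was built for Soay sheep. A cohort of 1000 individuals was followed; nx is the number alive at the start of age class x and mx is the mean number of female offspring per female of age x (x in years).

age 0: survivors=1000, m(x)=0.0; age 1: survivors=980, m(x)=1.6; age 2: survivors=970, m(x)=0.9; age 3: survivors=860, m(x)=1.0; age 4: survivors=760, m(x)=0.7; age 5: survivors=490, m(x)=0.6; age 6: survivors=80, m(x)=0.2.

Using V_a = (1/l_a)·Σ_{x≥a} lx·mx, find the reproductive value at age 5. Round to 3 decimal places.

lx = nx/n0 = nx/1000: 1, 0.98, 0.97, 0.86, 0.76, 0.49, 0.08
lx·mx for x ≥ 5: 0.294, 0.016 → sum = 0.31
V_5 = 0.31 / l_5 = 0.31 / 0.49 = 0.632653… → 0.633

0.633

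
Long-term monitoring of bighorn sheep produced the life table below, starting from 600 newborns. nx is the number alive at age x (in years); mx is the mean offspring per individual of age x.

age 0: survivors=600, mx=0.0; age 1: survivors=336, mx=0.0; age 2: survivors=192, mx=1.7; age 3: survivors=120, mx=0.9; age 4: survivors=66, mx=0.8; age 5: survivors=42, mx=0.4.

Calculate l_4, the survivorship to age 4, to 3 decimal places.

0.110

l_4 = n_4/n_0 = 66/600 = 0.11 → 0.110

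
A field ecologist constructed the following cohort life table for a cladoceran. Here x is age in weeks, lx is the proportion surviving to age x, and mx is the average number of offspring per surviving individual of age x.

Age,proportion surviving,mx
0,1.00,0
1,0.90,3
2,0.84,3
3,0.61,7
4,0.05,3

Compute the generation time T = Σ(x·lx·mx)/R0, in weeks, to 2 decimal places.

lx·mx: 0, 2.7, 2.52, 4.27, 0.15 → R0 = 9.64
x·lx·mx: 0, 2.7, 5.04, 12.81, 0.6 → Σ = 21.15
T = 21.15 / 9.64 = 2.193983… → 2.19

2.19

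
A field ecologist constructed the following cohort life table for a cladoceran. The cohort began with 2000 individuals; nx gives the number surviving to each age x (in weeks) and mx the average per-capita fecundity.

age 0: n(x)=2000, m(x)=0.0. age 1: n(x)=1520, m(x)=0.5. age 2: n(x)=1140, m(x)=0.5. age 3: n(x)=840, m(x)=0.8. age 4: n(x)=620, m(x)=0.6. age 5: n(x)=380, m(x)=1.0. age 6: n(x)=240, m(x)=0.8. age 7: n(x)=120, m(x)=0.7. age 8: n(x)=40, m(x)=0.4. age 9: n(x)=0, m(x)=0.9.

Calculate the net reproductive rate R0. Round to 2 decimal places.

1.52

lx = nx/n0 = nx/2000: 1, 0.76, 0.57, 0.42, 0.31, 0.19, 0.12, 0.06, 0.02, 0
lx·mx by age: 0, 0.38, 0.285, 0.336, 0.186, 0.19, 0.096, 0.042, 0.008, 0
R0 = Σ lx·mx = 1.523 → 1.52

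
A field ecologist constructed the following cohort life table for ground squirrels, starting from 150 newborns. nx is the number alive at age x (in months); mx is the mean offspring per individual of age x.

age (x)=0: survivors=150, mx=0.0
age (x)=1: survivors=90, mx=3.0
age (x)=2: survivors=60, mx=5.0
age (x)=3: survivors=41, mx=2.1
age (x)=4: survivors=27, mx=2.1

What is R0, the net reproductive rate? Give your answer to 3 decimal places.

lx = nx/n0 = nx/150: 1, 0.6, 0.4, 0.27333…, 0.18
lx·mx by age: 0, 1.8, 2, 0.574…, 0.378
R0 = Σ lx·mx = 4.752… → 4.752

4.752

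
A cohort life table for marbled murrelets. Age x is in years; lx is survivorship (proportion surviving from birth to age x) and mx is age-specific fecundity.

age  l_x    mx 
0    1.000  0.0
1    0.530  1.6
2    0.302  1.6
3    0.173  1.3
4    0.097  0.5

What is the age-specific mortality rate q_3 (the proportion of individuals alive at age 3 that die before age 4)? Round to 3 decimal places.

q_3 = (l_3 − l_4) / l_3 = (0.173 − 0.097) / 0.173
     = 0.076 / 0.173 = 0.439306… → 0.439

0.439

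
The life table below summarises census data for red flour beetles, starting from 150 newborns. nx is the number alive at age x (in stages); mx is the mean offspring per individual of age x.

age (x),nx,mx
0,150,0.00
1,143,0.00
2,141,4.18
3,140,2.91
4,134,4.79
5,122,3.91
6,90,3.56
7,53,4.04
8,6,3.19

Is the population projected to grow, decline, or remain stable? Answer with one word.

lx = nx/n0 = nx/150: 1, 0.95333…, 0.94, 0.93333…, 0.89333…, 0.81333…, 0.6, 0.35333…, 0.04
R0 = Σ lx·mx = 0 + 0 + 3.9292 + 2.716… + 4.279067… + 3.180133… + 2.136 + 1.427467… + 0.1276 = 17.795467…
R0 > 1, so the population is growing.

growing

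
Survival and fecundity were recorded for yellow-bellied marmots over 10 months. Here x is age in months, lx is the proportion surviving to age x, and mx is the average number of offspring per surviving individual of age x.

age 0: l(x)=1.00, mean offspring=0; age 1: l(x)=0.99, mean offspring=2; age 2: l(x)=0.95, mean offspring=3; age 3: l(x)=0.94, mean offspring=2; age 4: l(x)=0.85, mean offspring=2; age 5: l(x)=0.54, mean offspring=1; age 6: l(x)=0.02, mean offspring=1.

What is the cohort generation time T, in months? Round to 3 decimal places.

2.557

lx·mx: 0, 1.98, 2.85, 1.88, 1.7, 0.54, 0.02 → R0 = 8.97
x·lx·mx: 0, 1.98, 5.7, 5.64, 6.8, 2.7, 0.12 → Σ = 22.94
T = 22.94 / 8.97 = 2.557414… → 2.557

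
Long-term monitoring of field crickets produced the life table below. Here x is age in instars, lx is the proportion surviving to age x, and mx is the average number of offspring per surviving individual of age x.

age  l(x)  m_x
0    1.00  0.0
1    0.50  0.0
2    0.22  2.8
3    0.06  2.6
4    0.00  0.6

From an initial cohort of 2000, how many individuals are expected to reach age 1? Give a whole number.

1000

Expected survivors = N0 · l_1 = 2000 × 0.50 = 1000 → 1000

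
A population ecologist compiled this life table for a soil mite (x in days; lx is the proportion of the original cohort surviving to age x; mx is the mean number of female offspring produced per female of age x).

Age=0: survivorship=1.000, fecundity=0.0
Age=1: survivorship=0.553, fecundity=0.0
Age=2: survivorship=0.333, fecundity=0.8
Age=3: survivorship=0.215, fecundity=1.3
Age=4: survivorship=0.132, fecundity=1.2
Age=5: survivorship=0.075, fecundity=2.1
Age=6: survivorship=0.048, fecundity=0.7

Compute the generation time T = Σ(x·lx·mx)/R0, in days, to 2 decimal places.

lx·mx: 0, 0, 0.2664, 0.2795, 0.1584, 0.1575, 0.0336 → R0 = 0.8954
x·lx·mx: 0, 0, 0.5328, 0.8385, 0.6336, 0.7875, 0.2016 → Σ = 2.994
T = 2.994 / 0.8954 = 3.343757… → 3.34

3.34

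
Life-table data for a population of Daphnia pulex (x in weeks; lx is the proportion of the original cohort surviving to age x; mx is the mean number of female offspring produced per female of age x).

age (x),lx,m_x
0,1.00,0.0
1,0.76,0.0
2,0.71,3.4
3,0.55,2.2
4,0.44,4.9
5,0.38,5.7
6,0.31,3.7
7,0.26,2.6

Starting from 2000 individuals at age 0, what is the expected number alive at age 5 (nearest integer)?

Expected survivors = N0 · l_5 = 2000 × 0.38 = 760 → 760

760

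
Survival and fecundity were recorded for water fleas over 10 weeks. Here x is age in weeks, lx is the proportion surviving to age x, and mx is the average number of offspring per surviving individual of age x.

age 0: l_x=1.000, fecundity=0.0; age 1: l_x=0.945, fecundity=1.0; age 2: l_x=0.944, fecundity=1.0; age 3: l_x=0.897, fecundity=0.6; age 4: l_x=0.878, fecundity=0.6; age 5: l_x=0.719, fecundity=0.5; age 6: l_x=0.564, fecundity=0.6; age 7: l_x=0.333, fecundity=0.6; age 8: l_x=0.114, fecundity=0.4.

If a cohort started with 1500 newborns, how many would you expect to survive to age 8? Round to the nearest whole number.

171

Expected survivors = N0 · l_8 = 1500 × 0.114 = 171 → 171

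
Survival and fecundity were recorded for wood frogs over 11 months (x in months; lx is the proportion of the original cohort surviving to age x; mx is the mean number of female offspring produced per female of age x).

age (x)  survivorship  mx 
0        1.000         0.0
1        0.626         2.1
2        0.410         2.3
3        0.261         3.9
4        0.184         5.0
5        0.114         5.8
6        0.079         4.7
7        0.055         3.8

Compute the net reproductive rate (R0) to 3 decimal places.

5.437

lx·mx by age: 0, 1.3146, 0.943, 1.0179, 0.92, 0.6612, 0.3713, 0.209
R0 = Σ lx·mx = 5.437 → 5.437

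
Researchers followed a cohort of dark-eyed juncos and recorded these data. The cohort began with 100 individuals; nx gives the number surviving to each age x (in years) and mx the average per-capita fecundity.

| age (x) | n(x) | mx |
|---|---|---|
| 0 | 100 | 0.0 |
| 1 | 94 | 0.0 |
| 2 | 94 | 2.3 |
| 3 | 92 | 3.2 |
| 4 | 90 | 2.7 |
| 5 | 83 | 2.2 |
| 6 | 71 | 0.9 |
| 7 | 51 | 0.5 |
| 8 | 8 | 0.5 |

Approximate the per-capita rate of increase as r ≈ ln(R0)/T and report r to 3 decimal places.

0.633

lx = nx/n0 = nx/100: 1, 0.94, 0.94, 0.92, 0.9, 0.83, 0.71, 0.51, 0.08
R0 = Σ lx·mx = 0 + 0 + 2.162 + 2.944 + 2.43 + 1.826 + 0.639 + 0.255 + 0.04 = 10.296
Σ x·lx·mx = 37.945; T = 37.945/10.296 = 3.68541…
r ≈ ln(R0)/T = ln(10.296)/3.68541… = 0.6327… → 0.633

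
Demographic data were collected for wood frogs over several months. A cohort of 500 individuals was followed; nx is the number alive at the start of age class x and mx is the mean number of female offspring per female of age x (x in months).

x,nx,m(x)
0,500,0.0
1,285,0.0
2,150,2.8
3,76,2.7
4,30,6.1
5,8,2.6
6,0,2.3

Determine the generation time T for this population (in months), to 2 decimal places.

2.76

lx = nx/n0 = nx/500: 1, 0.57, 0.3, 0.152, 0.06, 0.016, 0
lx·mx: 0, 0, 0.84, 0.4104, 0.366, 0.0416, 0 → R0 = 1.658
x·lx·mx: 0, 0, 1.68, 1.2312, 1.464, 0.208, 0 → Σ = 4.5832
T = 4.5832 / 1.658 = 2.764294… → 2.76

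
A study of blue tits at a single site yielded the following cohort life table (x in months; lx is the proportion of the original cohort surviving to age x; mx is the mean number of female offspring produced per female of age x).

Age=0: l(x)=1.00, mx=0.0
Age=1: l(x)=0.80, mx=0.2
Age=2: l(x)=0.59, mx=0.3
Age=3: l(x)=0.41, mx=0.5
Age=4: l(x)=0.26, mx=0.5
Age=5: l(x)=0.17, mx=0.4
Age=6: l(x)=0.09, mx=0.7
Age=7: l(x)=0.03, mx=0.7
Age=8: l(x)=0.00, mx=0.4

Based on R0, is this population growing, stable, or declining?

declining

R0 = Σ lx·mx = 0 + 0.16 + 0.177 + 0.205 + 0.13 + 0.068 + 0.063 + 0.021 + 0 = 0.824
R0 < 1, so the population is declining.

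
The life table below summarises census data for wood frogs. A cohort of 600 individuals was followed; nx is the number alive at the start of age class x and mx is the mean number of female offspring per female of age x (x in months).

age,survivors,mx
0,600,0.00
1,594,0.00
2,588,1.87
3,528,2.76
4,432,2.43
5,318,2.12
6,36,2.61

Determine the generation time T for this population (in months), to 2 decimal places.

3.36

lx = nx/n0 = nx/600: 1, 0.99, 0.98, 0.88, 0.72, 0.53, 0.06
lx·mx: 0, 0, 1.8326, 2.4288, 1.7496, 1.1236, 0.1566 → R0 = 7.2912
x·lx·mx: 0, 0, 3.6652, 7.2864, 6.9984, 5.618, 0.9396 → Σ = 24.5076
T = 24.5076 / 7.2912 = 3.361257… → 3.36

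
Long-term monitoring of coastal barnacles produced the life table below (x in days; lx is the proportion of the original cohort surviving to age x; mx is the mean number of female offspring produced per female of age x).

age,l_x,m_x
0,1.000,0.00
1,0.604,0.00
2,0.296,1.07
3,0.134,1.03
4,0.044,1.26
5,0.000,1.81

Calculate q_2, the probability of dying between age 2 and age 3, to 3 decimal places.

0.547

q_2 = (l_2 − l_3) / l_2 = (0.296 − 0.134) / 0.296
     = 0.162 / 0.296 = 0.547297… → 0.547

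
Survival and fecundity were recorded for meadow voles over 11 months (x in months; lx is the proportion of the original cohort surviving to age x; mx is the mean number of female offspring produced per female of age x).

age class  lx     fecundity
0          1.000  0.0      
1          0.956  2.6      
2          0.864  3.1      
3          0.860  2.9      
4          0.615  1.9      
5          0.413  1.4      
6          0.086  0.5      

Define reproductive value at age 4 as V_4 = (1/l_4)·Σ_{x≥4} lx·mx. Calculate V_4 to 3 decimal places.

2.910

lx·mx for x ≥ 4: 1.1685, 0.5782, 0.043 → sum = 1.7897
V_4 = 1.7897 / l_4 = 1.7897 / 0.615 = 2.910081… → 2.910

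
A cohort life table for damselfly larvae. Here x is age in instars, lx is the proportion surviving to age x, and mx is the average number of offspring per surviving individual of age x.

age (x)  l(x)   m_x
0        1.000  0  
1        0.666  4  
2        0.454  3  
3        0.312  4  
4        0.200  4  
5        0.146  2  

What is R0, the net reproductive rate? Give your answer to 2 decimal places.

lx·mx by age: 0, 2.664, 1.362, 1.248, 0.8, 0.292
R0 = Σ lx·mx = 6.366 → 6.37

6.37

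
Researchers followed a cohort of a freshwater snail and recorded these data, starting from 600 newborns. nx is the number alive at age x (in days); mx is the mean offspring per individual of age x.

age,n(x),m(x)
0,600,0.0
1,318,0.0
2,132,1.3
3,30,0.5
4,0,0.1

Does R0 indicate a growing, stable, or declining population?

lx = nx/n0 = nx/600: 1, 0.53, 0.22, 0.05, 0
R0 = Σ lx·mx = 0 + 0 + 0.286 + 0.025 + 0 = 0.311
R0 < 1, so the population is declining.

declining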